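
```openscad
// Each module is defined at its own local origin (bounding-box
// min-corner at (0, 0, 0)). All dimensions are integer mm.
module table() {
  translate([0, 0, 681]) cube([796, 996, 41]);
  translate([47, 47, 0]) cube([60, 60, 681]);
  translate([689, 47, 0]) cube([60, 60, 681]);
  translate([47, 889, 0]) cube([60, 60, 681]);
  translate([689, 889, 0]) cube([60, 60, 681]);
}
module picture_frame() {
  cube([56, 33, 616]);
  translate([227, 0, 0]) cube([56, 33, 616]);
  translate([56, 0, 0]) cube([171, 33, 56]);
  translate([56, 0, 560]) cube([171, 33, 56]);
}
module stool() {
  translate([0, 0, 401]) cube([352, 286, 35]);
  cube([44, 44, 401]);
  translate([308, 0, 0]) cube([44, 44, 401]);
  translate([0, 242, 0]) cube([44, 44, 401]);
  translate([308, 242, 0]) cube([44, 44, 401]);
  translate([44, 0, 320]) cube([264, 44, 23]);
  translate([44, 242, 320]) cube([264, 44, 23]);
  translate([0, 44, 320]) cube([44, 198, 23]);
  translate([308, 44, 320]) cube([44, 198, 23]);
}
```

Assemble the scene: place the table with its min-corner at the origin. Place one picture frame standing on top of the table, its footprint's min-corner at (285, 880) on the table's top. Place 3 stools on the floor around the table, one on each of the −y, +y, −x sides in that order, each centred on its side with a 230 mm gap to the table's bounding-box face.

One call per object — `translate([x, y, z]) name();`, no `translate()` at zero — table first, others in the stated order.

table();
translate([285, 880, 722]) picture_frame();
translate([222, -516, 0]) stool();
translate([222, 1226, 0]) stool();
translate([-582, 355, 0]) stool();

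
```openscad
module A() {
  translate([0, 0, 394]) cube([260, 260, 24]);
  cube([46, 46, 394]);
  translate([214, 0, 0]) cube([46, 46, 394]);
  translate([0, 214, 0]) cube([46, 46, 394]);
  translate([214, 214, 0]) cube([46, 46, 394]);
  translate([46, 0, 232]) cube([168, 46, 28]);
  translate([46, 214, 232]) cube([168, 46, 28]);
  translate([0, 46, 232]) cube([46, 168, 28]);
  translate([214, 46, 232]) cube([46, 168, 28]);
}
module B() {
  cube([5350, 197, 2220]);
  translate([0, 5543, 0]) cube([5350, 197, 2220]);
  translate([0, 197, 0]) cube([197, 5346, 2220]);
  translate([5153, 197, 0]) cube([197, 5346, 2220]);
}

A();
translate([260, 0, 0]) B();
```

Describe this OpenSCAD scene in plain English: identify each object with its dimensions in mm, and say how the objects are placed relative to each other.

A is a simple wooden stool: a rectangular seat 260 mm (x) by 260 mm (y), 24 mm thick, top face at z = 418 mm, on four square legs, each 46×46 mm in cross-section. The legs rest on z = 0, each flush with a corner of the seat. Four stretchers, 46 mm wide and 28 mm tall, connect adjacent legs with their undersides at z = 232 mm, each running between the inner faces of the legs it joins and aligned with the legs' outer faces on the other axis.

B is the wall frame of a small rectangular building: four walls, each 2220 mm tall and 197 mm thick, enclosing a footprint 5350 mm (x) by 5740 mm (y) outside-to-outside, with no floor or roof. The front and back walls (the −y and +y sides) span the full width; the two side walls fit between them.

The house frame is against the stool's +x side, with their −y faces flush.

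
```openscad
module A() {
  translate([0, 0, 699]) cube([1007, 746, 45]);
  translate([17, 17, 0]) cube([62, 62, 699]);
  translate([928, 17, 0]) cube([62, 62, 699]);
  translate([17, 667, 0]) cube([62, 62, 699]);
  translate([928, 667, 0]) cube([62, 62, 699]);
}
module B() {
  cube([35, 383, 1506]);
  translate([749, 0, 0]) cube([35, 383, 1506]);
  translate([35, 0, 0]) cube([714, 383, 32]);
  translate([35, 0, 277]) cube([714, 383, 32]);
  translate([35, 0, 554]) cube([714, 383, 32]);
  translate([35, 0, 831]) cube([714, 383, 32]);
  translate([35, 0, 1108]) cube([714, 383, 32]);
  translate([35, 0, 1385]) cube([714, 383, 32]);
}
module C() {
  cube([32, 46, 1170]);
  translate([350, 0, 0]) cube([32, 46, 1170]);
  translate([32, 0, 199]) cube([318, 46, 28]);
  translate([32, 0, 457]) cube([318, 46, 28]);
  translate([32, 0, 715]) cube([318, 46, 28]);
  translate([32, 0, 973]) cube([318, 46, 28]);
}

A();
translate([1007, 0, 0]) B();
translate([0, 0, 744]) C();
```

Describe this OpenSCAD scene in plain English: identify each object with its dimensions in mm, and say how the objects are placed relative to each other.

A is a rectangular dining table. The top is 1007×746×45 mm with its upper surface at z = 744 mm. It stands on four 62×62 mm square legs, each inset 17 mm from the nearest pair of top edges, running from the floor to the underside of the top.

B is a bookshelf 784 mm wide overall, 383 mm deep and 1506 mm tall. The two sides are 35 mm thick vertical panels. 6 horizontal shelves of 32 mm thickness span between the inner faces of the sides; the lowest shelf sits on the floor and shelves are stacked with a clear vertical gap of 245 mm between each pair.

C is a wooden ladder with two side rails of 32×46 mm section and 1170 mm height, set 382 mm apart overall. Between them run 4 rectangular rungs (46 mm deep, 28 mm thick), front faces flush with the rails' −y face. The bottom of the first rung is 199 mm above the floor and each subsequent rung is 258 mm higher than the one below.

The bookshelf is against the table's +x side, with their −y faces flush. The ladder is on top of the table.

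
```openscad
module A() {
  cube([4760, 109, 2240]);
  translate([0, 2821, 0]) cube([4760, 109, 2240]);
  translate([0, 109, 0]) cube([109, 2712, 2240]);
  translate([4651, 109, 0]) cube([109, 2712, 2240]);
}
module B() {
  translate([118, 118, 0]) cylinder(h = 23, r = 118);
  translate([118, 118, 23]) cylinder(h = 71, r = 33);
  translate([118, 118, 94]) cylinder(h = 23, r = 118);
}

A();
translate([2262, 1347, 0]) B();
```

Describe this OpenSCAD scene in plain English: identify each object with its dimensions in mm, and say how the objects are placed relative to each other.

A is a box-shaped house frame (walls only): outside footprint 4760×2930 mm, wall height 2240 mm, wall thickness 109 mm. The two y-facing walls run the full x-width; the two x-facing walls fit between the inner faces of the y-facing walls.

B is a spool: two coaxial disc flanges of radius 118 mm and thickness 23 mm, joined by a core cylinder of radius 33 mm and height 71 mm. The lower flange rests on z = 0 and the three cylinders share a vertical axis.

The spool sits inside the house frame, centred.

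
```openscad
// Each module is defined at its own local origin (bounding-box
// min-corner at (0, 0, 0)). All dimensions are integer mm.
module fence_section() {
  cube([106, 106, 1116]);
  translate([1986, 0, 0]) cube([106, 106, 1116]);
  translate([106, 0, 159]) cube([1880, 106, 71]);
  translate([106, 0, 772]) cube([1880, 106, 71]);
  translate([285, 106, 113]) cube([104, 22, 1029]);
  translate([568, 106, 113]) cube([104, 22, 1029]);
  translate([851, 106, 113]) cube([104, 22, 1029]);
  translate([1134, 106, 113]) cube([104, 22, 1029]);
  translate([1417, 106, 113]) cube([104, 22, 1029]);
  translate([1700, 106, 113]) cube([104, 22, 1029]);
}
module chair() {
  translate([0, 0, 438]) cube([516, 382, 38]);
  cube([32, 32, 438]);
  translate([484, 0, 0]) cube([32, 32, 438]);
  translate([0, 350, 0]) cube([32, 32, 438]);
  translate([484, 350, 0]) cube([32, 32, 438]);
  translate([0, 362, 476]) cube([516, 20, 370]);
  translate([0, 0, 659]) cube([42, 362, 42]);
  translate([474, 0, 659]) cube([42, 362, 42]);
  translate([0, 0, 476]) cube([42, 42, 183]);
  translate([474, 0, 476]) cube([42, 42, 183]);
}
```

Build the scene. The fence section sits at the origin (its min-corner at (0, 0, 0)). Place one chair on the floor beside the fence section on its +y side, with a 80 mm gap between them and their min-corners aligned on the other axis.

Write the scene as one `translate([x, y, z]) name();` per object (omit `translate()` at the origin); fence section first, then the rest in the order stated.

fence_section();
translate([0, 208, 0]) chair();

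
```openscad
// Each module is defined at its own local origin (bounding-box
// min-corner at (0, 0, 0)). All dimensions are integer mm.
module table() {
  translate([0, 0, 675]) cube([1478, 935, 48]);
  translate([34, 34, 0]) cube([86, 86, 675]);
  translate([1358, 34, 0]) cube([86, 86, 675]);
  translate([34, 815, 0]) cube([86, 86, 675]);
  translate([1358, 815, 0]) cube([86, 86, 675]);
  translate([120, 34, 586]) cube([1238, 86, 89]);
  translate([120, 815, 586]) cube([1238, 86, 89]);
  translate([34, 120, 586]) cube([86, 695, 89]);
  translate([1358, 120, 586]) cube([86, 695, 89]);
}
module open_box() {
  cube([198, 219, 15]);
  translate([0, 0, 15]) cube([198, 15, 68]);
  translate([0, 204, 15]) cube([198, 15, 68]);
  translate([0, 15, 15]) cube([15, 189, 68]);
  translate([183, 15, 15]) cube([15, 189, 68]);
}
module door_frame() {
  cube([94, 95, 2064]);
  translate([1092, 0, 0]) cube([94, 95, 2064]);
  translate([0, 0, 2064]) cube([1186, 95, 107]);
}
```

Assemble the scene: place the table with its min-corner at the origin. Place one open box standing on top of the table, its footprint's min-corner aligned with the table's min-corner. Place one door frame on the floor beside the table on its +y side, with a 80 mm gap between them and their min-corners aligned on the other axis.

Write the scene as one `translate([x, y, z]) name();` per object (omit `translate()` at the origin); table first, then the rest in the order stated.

table();
translate([0, 0, 723]) open_box();
translate([0, 1015, 0]) door_frame();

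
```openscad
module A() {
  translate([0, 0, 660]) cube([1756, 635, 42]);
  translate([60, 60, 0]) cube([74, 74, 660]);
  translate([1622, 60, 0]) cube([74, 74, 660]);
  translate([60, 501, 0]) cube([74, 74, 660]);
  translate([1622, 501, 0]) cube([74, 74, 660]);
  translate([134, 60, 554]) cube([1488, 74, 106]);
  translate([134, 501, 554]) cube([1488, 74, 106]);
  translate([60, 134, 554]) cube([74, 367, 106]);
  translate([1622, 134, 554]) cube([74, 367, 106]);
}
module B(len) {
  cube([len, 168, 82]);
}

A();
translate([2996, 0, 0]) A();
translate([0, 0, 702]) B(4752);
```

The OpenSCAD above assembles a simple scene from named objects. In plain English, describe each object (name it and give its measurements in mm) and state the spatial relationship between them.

A is a table: top 1756 mm (x) × 635 mm (y), 42 mm thick, upper face at z = 702 mm, on four 74×74 mm square legs, each inset 60 mm from the nearest pair of top edges, running from z = 0 to the bottom of the top. Four apron rails, 74 mm thick and 106 mm tall, run between adjacent legs with their top edges flush with the underside of the top and their outer faces flush with the legs' outer faces.

B is a rectangular beam 4752 mm long (x), 168 mm deep (y), 82 mm thick (z).

The beam spans the tops of two tables placed 1240 mm apart, resting at z = 702 mm.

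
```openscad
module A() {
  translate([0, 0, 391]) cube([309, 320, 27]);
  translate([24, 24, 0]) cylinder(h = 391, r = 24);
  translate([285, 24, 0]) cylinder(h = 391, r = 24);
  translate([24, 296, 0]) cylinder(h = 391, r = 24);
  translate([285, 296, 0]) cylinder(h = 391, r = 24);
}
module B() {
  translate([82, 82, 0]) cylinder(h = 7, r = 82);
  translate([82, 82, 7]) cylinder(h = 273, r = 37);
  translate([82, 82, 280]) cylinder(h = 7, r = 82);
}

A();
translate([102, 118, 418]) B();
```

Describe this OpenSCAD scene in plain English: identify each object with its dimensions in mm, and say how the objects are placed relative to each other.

A is a four-legged stool. The seat is 309×320 mm, 27 mm thick, top at z = 418 mm. It stands on four round legs, each 48 mm in diameter, from z = 0 to the seat underside, each leg's axis is inset half a diameter from the nearest pair of seat edges (so the leg's bounding box is flush with the corner).

B is a spool: two coaxial disc flanges of radius 82 mm and thickness 7 mm, joined by a core cylinder of radius 37 mm and height 273 mm. The lower flange rests on z = 0 and the three cylinders share a vertical axis.

The spool is on top of the stool.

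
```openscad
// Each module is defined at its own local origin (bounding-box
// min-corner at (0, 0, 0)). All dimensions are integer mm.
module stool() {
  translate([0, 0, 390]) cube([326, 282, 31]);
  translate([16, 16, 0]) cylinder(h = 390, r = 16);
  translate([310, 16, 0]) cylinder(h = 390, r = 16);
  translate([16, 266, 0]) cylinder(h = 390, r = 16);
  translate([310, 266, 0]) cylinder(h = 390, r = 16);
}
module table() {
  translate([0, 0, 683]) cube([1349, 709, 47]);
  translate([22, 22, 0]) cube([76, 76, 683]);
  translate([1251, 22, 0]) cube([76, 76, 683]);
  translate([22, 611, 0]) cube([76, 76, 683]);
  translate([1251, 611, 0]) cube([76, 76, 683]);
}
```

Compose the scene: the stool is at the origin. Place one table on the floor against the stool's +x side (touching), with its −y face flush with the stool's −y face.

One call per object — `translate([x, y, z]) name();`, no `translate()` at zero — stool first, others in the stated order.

stool();
translate([326, 0, 0]) table();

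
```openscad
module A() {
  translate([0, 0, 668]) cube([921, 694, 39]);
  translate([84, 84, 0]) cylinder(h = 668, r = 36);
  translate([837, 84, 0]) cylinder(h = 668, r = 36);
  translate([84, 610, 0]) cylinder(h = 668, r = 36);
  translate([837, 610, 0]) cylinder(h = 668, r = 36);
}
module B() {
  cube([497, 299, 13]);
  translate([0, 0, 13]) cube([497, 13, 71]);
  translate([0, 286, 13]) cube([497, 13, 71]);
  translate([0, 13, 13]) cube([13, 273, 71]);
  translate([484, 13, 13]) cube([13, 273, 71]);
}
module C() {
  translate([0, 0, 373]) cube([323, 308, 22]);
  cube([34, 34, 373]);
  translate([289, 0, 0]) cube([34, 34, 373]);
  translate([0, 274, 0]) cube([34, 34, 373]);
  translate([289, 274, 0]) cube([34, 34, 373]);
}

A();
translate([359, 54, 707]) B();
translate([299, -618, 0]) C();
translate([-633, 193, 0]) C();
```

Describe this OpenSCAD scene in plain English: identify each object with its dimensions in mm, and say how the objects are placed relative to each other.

A is a table: top 921 mm (x) × 694 mm (y), 39 mm thick, upper face at z = 707 mm, on four round legs of 72 mm diameter, each leg's bounding box inset 48 mm from the nearest pair of top edges, running from z = 0 to the bottom of the top.

B is an open-topped rectangular box: outside dimensions 497×299×84 mm, with a uniform wall and base thickness of 13 mm. The base is a full 497×299 slab on the floor; four walls sit on top of the base. The front and back walls (the −y and +y sides) span the full width; the two side walls fit between them.

C is a four-legged stool. The seat is 323×308 mm, 22 mm thick, top at z = 395 mm. It stands on four square legs, each 34×34 mm in cross-section, from z = 0 to the seat underside, each flush with a corner of the seat.

The open box is on top of the table. Two stools sit around the table at the −y, −x sides.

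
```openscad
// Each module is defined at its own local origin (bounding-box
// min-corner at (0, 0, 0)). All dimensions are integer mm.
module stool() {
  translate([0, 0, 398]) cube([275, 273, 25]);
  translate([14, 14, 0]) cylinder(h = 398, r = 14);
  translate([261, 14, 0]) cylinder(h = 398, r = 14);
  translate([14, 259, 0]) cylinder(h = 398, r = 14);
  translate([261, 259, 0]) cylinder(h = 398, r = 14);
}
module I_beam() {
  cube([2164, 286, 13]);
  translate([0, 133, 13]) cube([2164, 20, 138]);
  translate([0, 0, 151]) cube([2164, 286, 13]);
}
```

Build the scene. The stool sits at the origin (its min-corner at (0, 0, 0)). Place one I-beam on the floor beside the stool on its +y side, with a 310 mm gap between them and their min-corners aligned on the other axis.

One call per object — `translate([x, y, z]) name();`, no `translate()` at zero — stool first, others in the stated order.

stool();
translate([0, 583, 0]) I_beam();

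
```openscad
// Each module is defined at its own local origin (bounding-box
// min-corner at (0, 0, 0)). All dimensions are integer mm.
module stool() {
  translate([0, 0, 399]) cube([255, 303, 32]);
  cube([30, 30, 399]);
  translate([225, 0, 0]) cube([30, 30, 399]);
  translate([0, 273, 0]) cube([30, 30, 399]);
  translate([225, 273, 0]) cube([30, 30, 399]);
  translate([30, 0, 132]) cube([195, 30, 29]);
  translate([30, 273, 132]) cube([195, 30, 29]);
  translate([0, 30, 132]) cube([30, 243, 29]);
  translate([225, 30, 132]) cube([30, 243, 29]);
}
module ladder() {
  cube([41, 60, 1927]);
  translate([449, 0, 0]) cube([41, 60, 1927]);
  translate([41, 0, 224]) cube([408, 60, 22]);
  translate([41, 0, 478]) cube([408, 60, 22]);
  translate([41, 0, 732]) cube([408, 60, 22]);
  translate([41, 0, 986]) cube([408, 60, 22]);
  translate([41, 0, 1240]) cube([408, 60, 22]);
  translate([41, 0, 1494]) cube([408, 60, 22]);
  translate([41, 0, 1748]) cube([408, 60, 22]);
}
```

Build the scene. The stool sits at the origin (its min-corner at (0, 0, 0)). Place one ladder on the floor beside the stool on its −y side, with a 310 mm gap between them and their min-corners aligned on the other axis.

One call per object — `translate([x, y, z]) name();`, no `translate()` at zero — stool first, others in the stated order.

stool();
translate([0, -370, 0]) ladder();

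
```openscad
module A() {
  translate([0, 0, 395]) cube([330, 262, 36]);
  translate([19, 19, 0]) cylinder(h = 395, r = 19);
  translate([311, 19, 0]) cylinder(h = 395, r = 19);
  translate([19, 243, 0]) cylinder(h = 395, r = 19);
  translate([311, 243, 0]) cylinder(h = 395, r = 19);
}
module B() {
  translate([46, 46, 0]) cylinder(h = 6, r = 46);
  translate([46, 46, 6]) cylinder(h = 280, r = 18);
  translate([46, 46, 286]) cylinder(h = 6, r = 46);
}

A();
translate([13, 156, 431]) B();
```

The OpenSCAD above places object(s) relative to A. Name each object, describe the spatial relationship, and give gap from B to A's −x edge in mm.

A is a stool. B is a spool. The spool is on top of the stool. The gap from the spool to the stool's −x edge is 13 mm.

The spool's min-x is at 13; the stool's min-x is 0; gap = 13 mm.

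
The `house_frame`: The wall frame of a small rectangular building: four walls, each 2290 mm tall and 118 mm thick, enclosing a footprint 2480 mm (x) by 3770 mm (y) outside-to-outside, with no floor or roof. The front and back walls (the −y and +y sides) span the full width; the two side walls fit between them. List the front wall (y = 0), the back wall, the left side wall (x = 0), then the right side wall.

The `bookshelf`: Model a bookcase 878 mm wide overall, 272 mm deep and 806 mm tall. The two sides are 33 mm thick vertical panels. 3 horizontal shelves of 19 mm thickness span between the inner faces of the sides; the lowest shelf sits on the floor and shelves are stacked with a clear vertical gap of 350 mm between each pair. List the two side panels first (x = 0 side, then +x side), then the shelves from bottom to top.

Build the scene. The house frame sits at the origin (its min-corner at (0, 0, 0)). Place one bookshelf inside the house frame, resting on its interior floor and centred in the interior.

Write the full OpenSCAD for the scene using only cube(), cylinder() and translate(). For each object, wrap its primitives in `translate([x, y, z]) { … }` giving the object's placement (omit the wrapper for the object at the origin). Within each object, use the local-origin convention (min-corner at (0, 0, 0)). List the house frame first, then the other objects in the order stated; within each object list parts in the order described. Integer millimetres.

cube([2480, 118, 2290]);
translate([0, 3652, 0]) cube([2480, 118, 2290]);
translate([0, 118, 0]) cube([118, 3534, 2290]);
translate([2362, 118, 0]) cube([118, 3534, 2290]);
translate([801, 1749, 0]) {
  cube([33, 272, 806]);
  translate([845, 0, 0]) cube([33, 272, 806]);
  translate([33, 0, 0]) cube([812, 272, 19]);
  translate([33, 0, 369]) cube([812, 272, 19]);
  translate([33, 0, 738]) cube([812, 272, 19]);
}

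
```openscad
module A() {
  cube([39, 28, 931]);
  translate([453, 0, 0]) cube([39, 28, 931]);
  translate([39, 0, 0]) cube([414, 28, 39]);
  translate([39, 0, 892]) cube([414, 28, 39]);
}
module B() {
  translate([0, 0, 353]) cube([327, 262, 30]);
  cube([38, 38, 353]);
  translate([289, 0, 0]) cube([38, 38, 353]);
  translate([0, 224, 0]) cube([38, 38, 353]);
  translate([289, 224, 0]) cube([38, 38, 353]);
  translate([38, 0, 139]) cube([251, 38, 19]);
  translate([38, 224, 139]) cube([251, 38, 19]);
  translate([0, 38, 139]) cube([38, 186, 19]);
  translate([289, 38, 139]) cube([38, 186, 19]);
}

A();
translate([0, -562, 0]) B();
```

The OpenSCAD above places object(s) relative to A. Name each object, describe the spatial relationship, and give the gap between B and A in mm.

The stool's nearest face is 300 mm from the picture frame's −y face.

A is a picture frame. B is a stool. The stool is on the floor beside the picture frame on its −y side. The gap between the stool and the picture frame is 300 mm.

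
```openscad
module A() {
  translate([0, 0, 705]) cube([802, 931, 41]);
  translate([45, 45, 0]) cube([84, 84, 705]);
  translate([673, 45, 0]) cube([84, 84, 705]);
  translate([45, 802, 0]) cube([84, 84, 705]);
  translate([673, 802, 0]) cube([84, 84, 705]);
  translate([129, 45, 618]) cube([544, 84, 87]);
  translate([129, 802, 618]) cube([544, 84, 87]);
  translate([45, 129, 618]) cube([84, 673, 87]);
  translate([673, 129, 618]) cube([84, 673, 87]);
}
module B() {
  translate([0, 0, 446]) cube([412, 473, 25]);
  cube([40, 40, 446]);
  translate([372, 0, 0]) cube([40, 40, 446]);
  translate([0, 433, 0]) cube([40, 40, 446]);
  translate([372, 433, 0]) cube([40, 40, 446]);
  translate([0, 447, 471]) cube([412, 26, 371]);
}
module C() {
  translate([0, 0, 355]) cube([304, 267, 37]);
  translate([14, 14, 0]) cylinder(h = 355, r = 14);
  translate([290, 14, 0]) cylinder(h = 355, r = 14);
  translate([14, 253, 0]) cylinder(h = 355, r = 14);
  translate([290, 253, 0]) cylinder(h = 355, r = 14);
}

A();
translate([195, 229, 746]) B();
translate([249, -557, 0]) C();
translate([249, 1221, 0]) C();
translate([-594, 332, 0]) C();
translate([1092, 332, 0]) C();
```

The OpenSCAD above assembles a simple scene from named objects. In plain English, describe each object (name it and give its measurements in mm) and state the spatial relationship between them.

A is a table: top 802 mm (x) × 931 mm (y), 41 mm thick, upper face at z = 746 mm, on four 84×84 mm square legs, each inset 45 mm from the nearest pair of top edges, running from z = 0 to the bottom of the top. Four apron rails, 84 mm thick and 87 mm tall, run between adjacent legs with their top edges flush with the underside of the top and their outer faces flush with the legs' outer faces.

B is a chair. The seat is a 412×473×25 mm slab with its top at z = 471 mm, on four 40×40 mm corner legs (flush with the seat edges, standing on z = 0). A flat backrest 26 mm thick, 371 mm tall, spans the full seat width and rises from the seat top along its +y edge, rear face flush with the rear of the seat.

C is a four-legged stool. The seat is a 304×267×37 mm slab whose top surface is at z = 392 mm; four round legs, each 28 mm in diameter, run from the floor (z = 0) to the underside of the seat, each leg's axis is inset half a diameter from the nearest pair of seat edges (so the leg's bounding box is flush with the corner).

The chair is on top of the table, centred. Four stools sit around the table at the −y, +y, −x, +x sides.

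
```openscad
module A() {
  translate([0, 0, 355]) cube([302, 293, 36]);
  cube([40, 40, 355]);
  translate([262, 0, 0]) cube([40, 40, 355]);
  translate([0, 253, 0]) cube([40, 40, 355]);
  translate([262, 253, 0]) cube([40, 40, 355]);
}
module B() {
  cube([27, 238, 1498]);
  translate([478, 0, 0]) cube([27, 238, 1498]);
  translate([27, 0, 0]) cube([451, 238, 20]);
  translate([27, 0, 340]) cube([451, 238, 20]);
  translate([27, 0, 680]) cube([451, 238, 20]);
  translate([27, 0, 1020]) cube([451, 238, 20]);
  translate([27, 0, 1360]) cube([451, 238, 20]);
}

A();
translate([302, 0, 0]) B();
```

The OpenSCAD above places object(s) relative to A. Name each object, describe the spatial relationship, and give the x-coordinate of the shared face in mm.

The stool's +x face and the bookshelf's −x face are both at x = 302 mm.

A is a stool. B is a bookshelf. The bookshelf is against the stool's +x side, with their −y faces flush. The x-coordinate of the shared face is 302 mm.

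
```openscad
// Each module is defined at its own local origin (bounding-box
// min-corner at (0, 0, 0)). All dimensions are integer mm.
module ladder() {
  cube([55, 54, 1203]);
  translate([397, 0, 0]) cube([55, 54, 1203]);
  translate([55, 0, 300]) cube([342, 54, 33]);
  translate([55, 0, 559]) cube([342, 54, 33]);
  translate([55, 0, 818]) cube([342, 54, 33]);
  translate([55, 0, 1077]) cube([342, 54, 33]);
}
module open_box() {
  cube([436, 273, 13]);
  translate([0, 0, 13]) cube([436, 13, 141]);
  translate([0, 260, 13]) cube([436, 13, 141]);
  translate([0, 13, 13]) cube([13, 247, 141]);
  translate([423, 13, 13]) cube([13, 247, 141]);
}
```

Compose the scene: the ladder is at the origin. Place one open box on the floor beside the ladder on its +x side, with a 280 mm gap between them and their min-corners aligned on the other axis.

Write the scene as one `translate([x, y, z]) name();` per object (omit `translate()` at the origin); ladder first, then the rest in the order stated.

ladder();
translate([732, 0, 0]) open_box();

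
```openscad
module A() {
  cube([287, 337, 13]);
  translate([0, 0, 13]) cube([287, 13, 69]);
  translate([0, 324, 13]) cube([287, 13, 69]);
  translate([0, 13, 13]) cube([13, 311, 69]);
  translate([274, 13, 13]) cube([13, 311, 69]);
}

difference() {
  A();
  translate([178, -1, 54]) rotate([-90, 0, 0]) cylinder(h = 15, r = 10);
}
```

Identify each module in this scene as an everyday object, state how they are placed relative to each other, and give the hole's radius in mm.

The subtracted cylinder has r = 10 mm.

A is an open box. The open box has a circular hole through its front wall. The hole's radius is 10 mm.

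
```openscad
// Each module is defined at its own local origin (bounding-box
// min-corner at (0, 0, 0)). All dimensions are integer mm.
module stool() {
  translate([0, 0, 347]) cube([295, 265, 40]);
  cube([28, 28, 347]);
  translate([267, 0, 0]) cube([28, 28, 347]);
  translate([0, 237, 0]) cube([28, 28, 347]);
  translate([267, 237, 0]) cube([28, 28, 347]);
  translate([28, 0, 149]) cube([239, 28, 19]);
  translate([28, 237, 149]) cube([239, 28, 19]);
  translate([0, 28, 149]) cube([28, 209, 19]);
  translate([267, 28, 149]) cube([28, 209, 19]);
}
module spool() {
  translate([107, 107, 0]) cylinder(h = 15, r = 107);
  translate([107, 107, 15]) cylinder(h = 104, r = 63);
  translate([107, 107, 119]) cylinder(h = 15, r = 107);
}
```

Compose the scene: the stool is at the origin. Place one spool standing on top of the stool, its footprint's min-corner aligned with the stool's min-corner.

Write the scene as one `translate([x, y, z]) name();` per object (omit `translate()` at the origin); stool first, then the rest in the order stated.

stool();
translate([0, 0, 387]) spool();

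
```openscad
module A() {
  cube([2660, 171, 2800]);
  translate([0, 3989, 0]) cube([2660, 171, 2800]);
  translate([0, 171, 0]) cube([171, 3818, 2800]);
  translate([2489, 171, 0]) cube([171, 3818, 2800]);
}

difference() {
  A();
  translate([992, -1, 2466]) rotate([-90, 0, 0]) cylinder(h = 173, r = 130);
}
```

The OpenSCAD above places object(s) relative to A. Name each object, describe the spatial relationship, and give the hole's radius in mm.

The subtracted cylinder has r = 130 mm.

A is a house frame. The house frame has a circular hole through its front wall. The hole's radius is 130 mm.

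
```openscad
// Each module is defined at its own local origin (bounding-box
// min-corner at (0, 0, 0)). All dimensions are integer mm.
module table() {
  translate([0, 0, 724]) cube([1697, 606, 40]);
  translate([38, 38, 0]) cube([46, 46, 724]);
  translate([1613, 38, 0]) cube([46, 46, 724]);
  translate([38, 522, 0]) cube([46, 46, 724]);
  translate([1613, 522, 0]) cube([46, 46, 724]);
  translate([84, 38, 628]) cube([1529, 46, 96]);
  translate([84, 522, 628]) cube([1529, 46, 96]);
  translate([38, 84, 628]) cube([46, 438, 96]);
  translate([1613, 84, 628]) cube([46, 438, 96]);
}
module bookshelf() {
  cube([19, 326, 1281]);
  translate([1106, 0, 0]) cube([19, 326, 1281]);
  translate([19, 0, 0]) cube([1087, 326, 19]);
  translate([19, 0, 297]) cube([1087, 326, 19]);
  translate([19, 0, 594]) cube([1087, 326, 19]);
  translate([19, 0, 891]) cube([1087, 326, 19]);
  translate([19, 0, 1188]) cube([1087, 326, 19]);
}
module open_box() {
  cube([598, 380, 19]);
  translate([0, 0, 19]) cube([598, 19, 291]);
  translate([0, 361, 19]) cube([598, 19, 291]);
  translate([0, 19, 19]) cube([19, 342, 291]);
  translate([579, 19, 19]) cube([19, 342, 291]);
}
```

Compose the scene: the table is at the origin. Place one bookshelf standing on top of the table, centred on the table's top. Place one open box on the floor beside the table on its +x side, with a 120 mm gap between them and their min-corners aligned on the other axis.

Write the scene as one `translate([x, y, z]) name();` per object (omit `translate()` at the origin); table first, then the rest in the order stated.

table();
translate([286, 140, 764]) bookshelf();
translate([1817, 0, 0]) open_box();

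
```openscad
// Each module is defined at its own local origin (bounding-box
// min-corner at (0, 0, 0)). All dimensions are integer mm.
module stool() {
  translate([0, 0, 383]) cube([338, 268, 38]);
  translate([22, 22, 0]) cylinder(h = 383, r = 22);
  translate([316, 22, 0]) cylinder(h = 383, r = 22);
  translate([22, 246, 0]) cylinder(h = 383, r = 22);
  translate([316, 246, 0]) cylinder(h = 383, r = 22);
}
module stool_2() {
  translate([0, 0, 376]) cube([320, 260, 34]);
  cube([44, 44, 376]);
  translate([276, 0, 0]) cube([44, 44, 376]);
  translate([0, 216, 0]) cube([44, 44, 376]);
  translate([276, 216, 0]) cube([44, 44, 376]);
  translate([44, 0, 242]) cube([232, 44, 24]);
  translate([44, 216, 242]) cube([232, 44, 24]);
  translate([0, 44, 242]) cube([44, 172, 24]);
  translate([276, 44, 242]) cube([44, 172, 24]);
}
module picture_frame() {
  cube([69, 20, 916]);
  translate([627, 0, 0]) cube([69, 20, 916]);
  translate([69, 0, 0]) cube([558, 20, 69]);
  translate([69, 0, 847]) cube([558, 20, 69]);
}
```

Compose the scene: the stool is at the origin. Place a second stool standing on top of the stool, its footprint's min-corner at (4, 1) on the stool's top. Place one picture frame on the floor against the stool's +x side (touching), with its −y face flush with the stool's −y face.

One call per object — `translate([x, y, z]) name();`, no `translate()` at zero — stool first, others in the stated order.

stool();
translate([4, 1, 421]) stool_2();
translate([338, 0, 0]) picture_frame();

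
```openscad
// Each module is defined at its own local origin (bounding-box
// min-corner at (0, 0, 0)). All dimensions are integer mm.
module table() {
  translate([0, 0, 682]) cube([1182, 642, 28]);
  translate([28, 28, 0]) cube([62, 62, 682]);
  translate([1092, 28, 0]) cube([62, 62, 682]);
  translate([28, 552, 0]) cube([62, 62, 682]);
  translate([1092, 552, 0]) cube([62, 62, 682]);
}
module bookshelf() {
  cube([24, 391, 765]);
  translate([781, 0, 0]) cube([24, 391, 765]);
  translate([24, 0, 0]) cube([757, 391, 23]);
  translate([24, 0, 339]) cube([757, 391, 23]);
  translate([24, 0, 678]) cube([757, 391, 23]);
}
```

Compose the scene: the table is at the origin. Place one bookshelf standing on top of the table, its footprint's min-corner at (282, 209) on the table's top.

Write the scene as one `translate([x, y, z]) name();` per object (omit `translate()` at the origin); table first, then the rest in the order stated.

table();
translate([282, 209, 710]) bookshelf();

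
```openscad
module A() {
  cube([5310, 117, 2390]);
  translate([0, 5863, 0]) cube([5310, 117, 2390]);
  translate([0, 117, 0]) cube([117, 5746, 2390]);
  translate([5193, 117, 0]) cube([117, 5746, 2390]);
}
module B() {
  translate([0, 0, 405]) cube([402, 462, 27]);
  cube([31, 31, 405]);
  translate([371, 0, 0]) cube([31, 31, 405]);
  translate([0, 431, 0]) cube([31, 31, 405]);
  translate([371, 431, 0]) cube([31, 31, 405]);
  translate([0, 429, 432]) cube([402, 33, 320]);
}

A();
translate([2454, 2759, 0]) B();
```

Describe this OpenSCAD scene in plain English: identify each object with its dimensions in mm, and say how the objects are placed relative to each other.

A is the wall frame of a small rectangular building: four walls, each 2390 mm tall and 117 mm thick, enclosing a footprint 5310 mm (x) by 5980 mm (y) outside-to-outside, with no floor or roof. The front and back walls (the −y and +y sides) span the full width; the two side walls fit between them.

B is a chair. The seat is a 402×462×27 mm slab with its top at z = 432 mm, on four 31×31 mm corner legs (flush with the seat edges, standing on z = 0). A flat backrest 33 mm thick, 320 mm tall, spans the full seat width and rises from the seat top along its +y edge, rear face flush with the rear of the seat.

The chair sits inside the house frame, centred.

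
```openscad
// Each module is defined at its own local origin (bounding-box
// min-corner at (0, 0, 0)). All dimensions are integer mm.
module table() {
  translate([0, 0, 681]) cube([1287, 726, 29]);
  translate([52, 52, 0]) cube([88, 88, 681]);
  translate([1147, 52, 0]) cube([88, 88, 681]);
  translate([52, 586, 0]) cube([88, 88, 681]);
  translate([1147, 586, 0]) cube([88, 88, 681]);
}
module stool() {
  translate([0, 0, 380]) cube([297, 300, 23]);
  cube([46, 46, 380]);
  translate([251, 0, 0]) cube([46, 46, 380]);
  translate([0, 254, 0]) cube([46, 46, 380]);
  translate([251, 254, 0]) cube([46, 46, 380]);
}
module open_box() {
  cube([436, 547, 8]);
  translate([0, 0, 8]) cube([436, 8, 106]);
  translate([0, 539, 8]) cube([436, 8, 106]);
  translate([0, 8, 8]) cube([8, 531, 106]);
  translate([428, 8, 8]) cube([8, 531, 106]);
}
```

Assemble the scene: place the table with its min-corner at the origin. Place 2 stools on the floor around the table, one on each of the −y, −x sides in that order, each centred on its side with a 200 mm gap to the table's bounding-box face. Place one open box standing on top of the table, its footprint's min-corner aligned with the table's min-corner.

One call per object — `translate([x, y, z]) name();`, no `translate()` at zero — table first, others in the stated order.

table();
translate([495, -500, 0]) stool();
translate([-497, 213, 0]) stool();
translate([0, 0, 710]) open_box();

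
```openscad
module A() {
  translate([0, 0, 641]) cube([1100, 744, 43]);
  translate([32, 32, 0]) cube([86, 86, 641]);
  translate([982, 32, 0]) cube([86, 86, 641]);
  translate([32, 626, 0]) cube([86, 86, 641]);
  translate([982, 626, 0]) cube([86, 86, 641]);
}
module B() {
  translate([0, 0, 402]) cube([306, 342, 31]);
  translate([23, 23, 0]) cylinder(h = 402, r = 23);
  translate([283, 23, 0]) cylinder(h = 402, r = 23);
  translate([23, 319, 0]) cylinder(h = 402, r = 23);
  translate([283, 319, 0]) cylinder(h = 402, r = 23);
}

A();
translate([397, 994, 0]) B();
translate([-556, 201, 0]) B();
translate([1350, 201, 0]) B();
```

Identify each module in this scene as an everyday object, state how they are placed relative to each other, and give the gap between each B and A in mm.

A is a table. B is a stool. Three stools sit around the table at the +y, −x, +x sides. The gap between each stool and the table is 250 mm.

Each stool's nearest face is 250 mm from the table's bounding box.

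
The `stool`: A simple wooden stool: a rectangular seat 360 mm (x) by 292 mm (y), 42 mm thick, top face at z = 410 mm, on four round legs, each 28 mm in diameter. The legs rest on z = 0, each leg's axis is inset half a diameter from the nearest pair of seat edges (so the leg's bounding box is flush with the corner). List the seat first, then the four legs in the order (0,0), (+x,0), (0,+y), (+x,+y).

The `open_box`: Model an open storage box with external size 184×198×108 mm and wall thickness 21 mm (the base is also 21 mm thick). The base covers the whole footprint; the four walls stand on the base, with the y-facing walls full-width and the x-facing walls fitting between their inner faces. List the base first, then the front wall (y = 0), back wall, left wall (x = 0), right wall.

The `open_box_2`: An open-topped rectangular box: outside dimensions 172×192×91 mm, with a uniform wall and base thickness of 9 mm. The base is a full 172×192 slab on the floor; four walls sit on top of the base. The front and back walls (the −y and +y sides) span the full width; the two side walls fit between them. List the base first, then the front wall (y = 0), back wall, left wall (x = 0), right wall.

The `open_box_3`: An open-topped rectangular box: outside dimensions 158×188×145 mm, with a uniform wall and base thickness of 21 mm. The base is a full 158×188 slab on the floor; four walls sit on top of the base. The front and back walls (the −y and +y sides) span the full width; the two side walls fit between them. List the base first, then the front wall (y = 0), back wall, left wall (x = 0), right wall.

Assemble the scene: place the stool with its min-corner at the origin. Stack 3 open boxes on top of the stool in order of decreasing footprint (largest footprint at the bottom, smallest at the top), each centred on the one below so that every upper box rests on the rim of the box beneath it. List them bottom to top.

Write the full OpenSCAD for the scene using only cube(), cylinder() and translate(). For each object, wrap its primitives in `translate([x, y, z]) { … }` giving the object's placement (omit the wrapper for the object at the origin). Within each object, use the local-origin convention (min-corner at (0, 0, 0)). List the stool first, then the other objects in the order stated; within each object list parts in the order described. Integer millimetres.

translate([0, 0, 368]) cube([360, 292, 42]);
translate([14, 14, 0]) cylinder(h = 368, r = 14);
translate([346, 14, 0]) cylinder(h = 368, r = 14);
translate([14, 278, 0]) cylinder(h = 368, r = 14);
translate([346, 278, 0]) cylinder(h = 368, r = 14);
translate([88, 47, 410]) {
  cube([184, 198, 21]);
  translate([0, 0, 21]) cube([184, 21, 87]);
  translate([0, 177, 21]) cube([184, 21, 87]);
  translate([0, 21, 21]) cube([21, 156, 87]);
  translate([163, 21, 21]) cube([21, 156, 87]);
}
translate([94, 50, 518]) {
  cube([172, 192, 9]);
  translate([0, 0, 9]) cube([172, 9, 82]);
  translate([0, 183, 9]) cube([172, 9, 82]);
  translate([0, 9, 9]) cube([9, 174, 82]);
  translate([163, 9, 9]) cube([9, 174, 82]);
}
translate([101, 52, 609]) {
  cube([158, 188, 21]);
  translate([0, 0, 21]) cube([158, 21, 124]);
  translate([0, 167, 21]) cube([158, 21, 124]);
  translate([0, 21, 21]) cube([21, 146, 124]);
  translate([137, 21, 21]) cube([21, 146, 124]);
}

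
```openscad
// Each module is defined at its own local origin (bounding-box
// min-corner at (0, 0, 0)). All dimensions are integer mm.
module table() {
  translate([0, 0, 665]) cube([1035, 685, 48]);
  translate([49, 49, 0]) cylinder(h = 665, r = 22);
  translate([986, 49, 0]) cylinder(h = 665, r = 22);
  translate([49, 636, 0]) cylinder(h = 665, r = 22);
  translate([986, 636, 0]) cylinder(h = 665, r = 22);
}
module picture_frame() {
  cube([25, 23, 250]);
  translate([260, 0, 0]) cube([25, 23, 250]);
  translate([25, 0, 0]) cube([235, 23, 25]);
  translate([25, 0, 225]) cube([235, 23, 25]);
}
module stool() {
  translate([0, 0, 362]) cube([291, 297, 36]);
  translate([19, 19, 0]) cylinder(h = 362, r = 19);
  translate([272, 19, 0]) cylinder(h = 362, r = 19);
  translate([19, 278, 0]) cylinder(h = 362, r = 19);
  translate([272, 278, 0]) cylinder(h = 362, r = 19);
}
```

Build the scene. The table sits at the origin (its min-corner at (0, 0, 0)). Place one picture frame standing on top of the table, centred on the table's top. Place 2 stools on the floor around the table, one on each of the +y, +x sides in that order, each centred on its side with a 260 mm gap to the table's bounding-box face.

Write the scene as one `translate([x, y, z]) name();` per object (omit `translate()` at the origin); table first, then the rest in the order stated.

table();
translate([375, 331, 713]) picture_frame();
translate([372, 945, 0]) stool();
translate([1295, 194, 0]) stool();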